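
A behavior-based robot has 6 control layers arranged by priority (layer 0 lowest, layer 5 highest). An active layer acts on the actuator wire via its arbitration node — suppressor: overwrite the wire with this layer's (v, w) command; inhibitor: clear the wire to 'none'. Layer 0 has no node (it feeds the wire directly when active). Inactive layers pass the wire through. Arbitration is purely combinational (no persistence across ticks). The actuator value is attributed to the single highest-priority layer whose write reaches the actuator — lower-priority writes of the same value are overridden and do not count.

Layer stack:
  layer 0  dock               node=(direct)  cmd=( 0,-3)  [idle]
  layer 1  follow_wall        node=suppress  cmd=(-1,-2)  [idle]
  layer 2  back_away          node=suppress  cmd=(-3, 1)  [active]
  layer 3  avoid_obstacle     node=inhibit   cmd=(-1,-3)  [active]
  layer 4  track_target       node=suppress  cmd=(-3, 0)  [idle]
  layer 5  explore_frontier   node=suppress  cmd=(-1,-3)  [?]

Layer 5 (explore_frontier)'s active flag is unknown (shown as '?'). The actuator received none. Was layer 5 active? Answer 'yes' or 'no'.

If layer 5 is active=yes:
  actuator would be (-1, -3)
If layer 5 is active=no:
  actuator would be none
Observed none, so layer 5 was idle.

no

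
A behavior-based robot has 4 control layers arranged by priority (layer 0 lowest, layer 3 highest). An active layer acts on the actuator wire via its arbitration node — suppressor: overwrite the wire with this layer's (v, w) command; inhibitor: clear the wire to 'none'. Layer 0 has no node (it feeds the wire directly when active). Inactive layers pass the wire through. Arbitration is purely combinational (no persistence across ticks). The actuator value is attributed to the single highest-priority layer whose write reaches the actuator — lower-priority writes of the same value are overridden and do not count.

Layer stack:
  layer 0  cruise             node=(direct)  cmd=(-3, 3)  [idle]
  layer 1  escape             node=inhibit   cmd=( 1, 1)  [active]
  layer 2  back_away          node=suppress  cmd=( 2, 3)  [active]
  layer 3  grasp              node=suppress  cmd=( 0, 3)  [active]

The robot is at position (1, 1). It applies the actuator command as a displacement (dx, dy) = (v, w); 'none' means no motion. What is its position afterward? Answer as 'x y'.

1 4

L0 cruise: idle → wire = none
L1 escape: active, inhibitor → wire = none
L2 back_away: active, suppressor → wire = (2, 3)
L3 grasp: active, suppressor → wire = (0, 3)
actuator = (0, 3)
position: (1, 1) + (0, 3) = (1, 4)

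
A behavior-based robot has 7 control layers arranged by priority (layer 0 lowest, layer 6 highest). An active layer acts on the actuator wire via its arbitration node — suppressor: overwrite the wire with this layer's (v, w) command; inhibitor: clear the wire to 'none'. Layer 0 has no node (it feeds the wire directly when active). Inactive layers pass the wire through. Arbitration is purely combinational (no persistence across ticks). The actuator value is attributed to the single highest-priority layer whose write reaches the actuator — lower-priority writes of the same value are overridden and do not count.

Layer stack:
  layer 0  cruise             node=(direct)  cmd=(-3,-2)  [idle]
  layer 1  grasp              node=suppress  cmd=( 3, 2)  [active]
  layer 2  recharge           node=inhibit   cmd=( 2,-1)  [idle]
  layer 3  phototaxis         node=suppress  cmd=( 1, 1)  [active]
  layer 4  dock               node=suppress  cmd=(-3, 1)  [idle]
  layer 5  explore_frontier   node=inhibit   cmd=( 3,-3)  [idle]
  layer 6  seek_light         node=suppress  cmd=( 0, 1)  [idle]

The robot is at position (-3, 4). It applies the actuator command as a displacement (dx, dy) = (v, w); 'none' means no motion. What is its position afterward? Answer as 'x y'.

[0] cruise off; wire := none
[1] grasp on (suppress); wire := (3, 2)
[2] recharge off; pass (3, 2)
[3] phototaxis on (suppress); wire := (1, 1)
[4] dock off; pass (1, 1)
[5] explore_frontier off; pass (1, 1)
[6] seek_light off; pass (1, 1)
output (1, 1)
position: (-3, 4) + (1, 1) = (-2, 5)

-2 5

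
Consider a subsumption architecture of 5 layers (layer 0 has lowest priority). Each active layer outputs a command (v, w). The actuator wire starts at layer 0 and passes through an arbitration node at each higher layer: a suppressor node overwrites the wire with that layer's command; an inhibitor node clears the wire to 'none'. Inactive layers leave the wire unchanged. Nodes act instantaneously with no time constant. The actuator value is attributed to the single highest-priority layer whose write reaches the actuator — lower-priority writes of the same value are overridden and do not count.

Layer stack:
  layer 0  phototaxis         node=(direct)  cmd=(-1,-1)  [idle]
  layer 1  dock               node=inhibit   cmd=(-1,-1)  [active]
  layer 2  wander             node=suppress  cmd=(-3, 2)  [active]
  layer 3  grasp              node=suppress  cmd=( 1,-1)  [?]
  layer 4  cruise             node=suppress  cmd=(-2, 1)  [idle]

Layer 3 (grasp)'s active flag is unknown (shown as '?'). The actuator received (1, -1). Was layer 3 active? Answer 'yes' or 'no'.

yes

If layer 3 is active=yes:
  actuator would be (1, -1)
If layer 3 is active=no:
  actuator would be (-3, 2)
Observed (1, -1), so layer 3 was active.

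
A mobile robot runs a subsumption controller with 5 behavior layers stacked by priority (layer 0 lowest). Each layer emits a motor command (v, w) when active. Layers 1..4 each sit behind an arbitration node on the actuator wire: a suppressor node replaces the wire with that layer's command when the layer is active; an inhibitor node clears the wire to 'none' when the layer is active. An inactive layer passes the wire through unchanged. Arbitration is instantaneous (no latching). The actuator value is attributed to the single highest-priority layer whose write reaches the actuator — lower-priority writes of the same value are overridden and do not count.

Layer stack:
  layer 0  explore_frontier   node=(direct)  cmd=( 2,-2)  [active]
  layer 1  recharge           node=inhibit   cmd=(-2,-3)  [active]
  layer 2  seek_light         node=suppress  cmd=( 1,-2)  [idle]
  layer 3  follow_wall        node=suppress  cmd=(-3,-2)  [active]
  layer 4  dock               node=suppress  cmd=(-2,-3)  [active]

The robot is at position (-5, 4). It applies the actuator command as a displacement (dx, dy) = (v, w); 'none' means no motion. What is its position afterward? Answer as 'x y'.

-7 1

layer 0 (explore_frontier) active — direct: (2, -2)
layer 1 (recharge) active — inhibits: none
layer 2 (seek_light) idle — unchanged: none
layer 3 (follow_wall) active — suppresses: (-3, -2)
layer 4 (dock) active — suppresses: (-2, -3)
→ actuator (-2, -3)
position: (-5, 4) + (-2, -3) = (-7, 1)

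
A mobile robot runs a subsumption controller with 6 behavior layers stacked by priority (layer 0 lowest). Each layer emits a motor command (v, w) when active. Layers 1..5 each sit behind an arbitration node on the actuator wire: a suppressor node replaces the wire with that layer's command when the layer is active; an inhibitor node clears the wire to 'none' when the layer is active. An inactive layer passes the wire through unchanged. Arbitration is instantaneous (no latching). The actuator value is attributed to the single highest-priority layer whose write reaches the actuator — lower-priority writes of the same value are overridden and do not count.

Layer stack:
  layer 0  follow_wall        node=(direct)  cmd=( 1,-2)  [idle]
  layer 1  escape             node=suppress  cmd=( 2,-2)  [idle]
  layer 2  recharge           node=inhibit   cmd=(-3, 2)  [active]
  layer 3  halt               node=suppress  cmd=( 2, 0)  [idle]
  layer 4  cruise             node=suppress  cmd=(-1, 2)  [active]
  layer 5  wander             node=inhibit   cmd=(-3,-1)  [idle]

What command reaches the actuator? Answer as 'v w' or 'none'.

-1 2

L0 follow_wall: idle → wire = none
L1 escape: idle → wire stays none
L2 recharge: active, inhibitor → wire = none
L3 halt: idle → wire stays none
L4 cruise: active, suppressor → wire = (-1, 2)
L5 wander: idle → wire stays (-1, 2)
actuator = (-1, 2)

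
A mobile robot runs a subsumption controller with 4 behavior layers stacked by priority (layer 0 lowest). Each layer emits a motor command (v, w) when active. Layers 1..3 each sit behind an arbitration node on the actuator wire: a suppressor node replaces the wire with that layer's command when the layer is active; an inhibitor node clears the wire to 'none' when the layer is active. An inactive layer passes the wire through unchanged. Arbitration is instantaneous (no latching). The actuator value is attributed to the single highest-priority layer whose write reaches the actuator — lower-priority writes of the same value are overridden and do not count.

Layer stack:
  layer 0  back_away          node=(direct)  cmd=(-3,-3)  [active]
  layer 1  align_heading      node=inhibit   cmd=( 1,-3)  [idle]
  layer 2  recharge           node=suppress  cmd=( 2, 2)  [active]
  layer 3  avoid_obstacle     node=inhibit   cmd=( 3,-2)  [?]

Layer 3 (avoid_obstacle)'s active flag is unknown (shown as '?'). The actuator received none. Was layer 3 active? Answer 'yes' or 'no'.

yes

If layer 3 is active=yes:
  actuator would be none
If layer 3 is active=no:
  actuator would be (2, 2)
Observed none, so layer 3 was active.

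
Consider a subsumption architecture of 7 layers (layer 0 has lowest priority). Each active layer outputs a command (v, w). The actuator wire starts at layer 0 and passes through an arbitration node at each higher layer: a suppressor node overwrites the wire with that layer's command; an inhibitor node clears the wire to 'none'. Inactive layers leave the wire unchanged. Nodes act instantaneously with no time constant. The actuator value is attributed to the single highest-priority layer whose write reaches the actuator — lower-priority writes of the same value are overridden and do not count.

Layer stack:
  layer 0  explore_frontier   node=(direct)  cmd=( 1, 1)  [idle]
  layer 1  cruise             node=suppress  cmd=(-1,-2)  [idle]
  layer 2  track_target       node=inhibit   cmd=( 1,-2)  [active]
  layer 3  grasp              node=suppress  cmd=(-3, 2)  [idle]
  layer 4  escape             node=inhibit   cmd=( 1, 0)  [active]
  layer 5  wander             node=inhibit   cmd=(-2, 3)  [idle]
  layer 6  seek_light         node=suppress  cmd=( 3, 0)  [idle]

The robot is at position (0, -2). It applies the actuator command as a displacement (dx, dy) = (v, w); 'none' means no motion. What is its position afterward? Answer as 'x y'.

[0] explore_frontier off; wire := none
[1] cruise off; pass none
[2] track_target on (inhibit); wire := none
[3] grasp off; pass none
[4] escape on (inhibit); wire := none
[5] wander off; pass none
[6] seek_light off; pass none
output none
position: (0, -2) + none = (0, -2)

0 -2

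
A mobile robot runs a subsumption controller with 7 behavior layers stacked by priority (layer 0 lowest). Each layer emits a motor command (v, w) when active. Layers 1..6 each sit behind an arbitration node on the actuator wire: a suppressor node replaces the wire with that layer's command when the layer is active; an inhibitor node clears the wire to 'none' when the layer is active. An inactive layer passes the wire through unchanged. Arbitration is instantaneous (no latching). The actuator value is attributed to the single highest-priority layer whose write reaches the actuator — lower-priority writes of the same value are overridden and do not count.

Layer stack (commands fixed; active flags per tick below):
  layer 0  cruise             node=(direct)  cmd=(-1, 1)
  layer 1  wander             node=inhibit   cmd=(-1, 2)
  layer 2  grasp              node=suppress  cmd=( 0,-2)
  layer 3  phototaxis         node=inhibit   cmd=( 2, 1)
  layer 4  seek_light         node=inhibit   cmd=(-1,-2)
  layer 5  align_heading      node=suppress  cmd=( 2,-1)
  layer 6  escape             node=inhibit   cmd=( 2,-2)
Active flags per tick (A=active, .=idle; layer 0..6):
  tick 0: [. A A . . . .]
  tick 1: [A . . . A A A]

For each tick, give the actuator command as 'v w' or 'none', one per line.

0 -2
none

tick 0:
  L0 cruise: idle → wire = none
  L1 wander: active, inhibitor → wire = none
  L2 grasp: active, suppressor → wire = (0, -2)
  L3 phototaxis: idle → wire stays (0, -2)
  L4 seek_light: idle → wire stays (0, -2)
  L5 align_heading: idle → wire stays (0, -2)
  L6 escape: idle → wire stays (0, -2)
  actuator = (0, -2)
tick 1:
  L0 cruise: active, feeds wire = (-1, 1)
  L1 wander: idle → wire stays (-1, 1)
  L2 grasp: idle → wire stays (-1, 1)
  L3 phototaxis: idle → wire stays (-1, 1)
  L4 seek_light: active, inhibitor → wire = none
  L5 align_heading: active, suppressor → wire = (2, -1)
  L6 escape: active, inhibitor → wire = none
  actuator = none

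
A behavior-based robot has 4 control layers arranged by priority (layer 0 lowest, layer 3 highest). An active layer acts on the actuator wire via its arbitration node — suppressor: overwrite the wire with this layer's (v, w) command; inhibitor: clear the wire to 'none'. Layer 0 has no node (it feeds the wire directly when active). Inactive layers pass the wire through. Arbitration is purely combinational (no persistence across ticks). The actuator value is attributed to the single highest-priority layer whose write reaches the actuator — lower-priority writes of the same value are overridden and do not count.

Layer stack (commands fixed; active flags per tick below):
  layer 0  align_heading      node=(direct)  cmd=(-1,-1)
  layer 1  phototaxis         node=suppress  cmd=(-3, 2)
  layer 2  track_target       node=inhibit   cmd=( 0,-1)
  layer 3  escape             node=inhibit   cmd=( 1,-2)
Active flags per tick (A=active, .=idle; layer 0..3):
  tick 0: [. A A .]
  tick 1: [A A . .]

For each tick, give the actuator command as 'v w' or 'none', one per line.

tick 0:
  [0] align_heading off; wire := none
  [1] phototaxis on (suppress); wire := (-3, 2)
  [2] track_target on (inhibit); wire := none
  [3] escape off; pass none
  output none
tick 1:
  [0] align_heading on; wire := (-1, -1)
  [1] phototaxis on (suppress); wire := (-3, 2)
  [2] track_target off; pass (-3, 2)
  [3] escape off; pass (-3, 2)
  output (-3, 2)

none
-3 2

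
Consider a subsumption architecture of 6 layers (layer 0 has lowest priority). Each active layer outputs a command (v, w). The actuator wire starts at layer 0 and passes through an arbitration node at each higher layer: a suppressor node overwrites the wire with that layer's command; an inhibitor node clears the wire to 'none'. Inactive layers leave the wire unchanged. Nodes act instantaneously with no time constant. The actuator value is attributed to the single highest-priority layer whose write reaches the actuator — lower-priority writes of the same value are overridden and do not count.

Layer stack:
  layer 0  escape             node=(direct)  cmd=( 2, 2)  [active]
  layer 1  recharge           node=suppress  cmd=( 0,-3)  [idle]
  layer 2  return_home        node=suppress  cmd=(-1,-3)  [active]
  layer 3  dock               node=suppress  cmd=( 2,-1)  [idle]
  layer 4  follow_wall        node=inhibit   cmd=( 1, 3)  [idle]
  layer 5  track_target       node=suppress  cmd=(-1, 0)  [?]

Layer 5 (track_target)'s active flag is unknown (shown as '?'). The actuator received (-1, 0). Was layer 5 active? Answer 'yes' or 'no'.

yes

If layer 5 is active=yes:
  actuator would be (-1, 0)
If layer 5 is active=no:
  actuator would be (-1, -3)
Observed (-1, 0), so layer 5 was active.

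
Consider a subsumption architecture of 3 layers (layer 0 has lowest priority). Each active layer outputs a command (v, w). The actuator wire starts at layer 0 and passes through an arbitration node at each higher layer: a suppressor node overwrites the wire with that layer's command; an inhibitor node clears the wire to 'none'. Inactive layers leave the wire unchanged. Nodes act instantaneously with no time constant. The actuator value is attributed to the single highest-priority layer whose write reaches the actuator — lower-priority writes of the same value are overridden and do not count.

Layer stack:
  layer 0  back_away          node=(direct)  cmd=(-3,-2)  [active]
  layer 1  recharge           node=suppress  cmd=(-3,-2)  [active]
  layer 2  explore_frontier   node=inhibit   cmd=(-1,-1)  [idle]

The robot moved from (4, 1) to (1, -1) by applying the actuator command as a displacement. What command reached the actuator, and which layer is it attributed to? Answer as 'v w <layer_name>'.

displacement = (1, -1) − (4, 1) = (-3, -2)
L0 back_away: active, feeds wire = (-3, -2)
L1 recharge: active, suppressor → wire = (-3, -2)
L2 explore_frontier: idle → wire stays (-3, -2)
actuator = (-3, -2) — from layer 1 (recharge)

-3 -2 recharge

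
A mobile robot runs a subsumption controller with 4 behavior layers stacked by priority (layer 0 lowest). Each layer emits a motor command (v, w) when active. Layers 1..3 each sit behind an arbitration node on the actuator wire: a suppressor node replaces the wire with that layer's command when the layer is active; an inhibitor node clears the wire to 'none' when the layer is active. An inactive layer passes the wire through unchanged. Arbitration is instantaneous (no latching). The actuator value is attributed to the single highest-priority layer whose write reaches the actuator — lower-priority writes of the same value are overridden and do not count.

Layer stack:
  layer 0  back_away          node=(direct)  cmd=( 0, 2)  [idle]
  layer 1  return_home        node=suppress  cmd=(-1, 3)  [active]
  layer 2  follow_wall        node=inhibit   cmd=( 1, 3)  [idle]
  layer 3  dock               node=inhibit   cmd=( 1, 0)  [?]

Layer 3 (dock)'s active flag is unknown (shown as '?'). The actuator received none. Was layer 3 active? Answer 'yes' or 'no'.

yes

If layer 3 is active=yes:
  actuator would be none
If layer 3 is active=no:
  actuator would be (-1, 3)
Observed none, so layer 3 was active.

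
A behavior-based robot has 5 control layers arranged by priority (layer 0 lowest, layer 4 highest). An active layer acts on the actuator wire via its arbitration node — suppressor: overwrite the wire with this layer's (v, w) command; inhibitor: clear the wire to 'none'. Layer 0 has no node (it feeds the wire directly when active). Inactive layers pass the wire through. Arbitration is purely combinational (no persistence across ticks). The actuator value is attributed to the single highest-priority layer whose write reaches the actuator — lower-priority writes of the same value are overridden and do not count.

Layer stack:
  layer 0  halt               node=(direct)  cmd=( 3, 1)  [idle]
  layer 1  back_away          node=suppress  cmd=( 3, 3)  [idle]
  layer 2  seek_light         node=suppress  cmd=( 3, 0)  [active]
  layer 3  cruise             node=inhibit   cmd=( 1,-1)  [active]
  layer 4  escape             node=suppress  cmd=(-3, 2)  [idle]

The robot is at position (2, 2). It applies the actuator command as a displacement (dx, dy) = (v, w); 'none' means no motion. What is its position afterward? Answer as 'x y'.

layer 0 (halt) idle — none
layer 1 (back_away) idle — unchanged: none
layer 2 (seek_light) active — suppresses: (3, 0)
layer 3 (cruise) active — inhibits: none
layer 4 (escape) idle — unchanged: none
→ actuator none
position: (2, 2) + none = (2, 2)

2 2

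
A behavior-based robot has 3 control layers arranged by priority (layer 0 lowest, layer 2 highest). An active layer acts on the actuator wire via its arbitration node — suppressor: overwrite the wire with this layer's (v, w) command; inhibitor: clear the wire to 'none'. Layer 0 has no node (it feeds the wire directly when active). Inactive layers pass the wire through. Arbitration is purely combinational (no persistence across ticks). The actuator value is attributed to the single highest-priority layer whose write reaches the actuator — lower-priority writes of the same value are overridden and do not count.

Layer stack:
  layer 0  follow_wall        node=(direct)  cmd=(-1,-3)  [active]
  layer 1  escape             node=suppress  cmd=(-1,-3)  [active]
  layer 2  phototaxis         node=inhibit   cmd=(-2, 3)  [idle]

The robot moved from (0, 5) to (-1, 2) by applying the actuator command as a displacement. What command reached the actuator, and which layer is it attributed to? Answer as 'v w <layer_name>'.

-1 -3 escape

displacement = (-1, 2) − (0, 5) = (-1, -3)
[0] follow_wall on; wire := (-1, -3)
[1] escape on (suppress); wire := (-1, -3)
[2] phototaxis off; pass (-1, -3)
output (-1, -3) — from layer 1 (escape)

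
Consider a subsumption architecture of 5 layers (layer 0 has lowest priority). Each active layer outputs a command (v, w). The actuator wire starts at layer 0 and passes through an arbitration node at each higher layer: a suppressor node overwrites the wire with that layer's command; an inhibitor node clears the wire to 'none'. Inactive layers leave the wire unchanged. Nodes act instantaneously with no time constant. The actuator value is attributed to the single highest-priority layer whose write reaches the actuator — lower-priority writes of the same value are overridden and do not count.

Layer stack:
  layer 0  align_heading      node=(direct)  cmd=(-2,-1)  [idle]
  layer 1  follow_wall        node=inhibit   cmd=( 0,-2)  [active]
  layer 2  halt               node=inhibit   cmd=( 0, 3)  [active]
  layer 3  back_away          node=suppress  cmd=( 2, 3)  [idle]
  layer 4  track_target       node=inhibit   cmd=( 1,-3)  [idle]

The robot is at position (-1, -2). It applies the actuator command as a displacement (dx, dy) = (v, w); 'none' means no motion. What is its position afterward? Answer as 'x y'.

-1 -2

L0 align_heading: idle → wire = none
L1 follow_wall: active, inhibitor → wire = none
L2 halt: active, inhibitor → wire = none
L3 back_away: idle → wire stays none
L4 track_target: idle → wire stays none
actuator = none
position: (-1, -2) + none = (-1, -2)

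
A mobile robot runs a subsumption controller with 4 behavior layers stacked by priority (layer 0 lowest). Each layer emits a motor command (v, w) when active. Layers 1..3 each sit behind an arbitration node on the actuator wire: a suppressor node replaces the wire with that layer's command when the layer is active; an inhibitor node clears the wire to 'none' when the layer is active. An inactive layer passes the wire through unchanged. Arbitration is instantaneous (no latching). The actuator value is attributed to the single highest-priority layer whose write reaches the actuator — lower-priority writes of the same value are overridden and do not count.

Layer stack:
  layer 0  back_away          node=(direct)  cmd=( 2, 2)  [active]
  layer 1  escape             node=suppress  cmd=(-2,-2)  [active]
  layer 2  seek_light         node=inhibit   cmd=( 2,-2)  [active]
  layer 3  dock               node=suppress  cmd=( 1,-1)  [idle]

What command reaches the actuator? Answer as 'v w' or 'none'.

none

layer 0 (back_away) active — direct: (2, 2)
layer 1 (escape) active — suppresses: (-2, -2)
layer 2 (seek_light) active — inhibits: none
layer 3 (dock) idle — unchanged: none
→ actuator none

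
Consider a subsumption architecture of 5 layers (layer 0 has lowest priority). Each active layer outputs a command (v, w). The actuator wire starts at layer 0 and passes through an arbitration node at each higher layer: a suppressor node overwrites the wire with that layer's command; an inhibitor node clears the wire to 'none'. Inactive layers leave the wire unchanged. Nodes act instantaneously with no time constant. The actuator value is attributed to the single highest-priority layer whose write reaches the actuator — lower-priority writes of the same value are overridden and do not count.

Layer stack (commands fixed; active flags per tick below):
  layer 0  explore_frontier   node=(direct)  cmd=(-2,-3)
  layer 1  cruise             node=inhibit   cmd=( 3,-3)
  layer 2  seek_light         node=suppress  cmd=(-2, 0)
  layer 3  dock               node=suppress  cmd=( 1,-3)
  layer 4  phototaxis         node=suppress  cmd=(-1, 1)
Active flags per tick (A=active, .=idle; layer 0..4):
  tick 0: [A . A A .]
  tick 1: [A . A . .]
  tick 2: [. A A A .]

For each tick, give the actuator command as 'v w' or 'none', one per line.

tick 0:
  L0 explore_frontier: active, feeds wire = (-2, -3)
  L1 cruise: idle → wire stays (-2, -3)
  L2 seek_light: active, suppressor → wire = (-2, 0)
  L3 dock: active, suppressor → wire = (1, -3)
  L4 phototaxis: idle → wire stays (1, -3)
  actuator = (1, -3)
tick 1:
  L0 explore_frontier: active, feeds wire = (-2, -3)
  L1 cruise: idle → wire stays (-2, -3)
  L2 seek_light: active, suppressor → wire = (-2, 0)
  L3 dock: idle → wire stays (-2, 0)
  L4 phototaxis: idle → wire stays (-2, 0)
  actuator = (-2, 0)
tick 2:
  L0 explore_frontier: idle → wire = none
  L1 cruise: active, inhibitor → wire = none
  L2 seek_light: active, suppressor → wire = (-2, 0)
  L3 dock: active, suppressor → wire = (1, -3)
  L4 phototaxis: idle → wire stays (1, -3)
  actuator = (1, -3)

1 -3
-2 0
1 -3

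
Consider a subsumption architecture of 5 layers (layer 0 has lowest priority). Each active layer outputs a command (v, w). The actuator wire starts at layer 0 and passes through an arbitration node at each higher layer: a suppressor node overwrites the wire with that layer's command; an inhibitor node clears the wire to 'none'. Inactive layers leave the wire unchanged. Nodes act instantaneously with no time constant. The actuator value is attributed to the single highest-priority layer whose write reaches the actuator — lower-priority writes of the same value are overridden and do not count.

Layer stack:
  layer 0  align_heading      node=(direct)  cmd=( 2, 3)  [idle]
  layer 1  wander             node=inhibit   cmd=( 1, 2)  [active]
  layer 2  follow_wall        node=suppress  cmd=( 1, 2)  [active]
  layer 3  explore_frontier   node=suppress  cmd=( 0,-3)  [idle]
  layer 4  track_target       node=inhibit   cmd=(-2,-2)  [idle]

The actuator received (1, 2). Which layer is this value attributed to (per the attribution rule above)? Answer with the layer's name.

[0] align_heading off; wire := none
[1] wander on (inhibit); wire := none
[2] follow_wall on (suppress); wire := (1, 2)
[3] explore_frontier off; pass (1, 2)
[4] track_target off; pass (1, 2)
output (1, 2)
last writer: layer 2 = follow_wall

follow_wall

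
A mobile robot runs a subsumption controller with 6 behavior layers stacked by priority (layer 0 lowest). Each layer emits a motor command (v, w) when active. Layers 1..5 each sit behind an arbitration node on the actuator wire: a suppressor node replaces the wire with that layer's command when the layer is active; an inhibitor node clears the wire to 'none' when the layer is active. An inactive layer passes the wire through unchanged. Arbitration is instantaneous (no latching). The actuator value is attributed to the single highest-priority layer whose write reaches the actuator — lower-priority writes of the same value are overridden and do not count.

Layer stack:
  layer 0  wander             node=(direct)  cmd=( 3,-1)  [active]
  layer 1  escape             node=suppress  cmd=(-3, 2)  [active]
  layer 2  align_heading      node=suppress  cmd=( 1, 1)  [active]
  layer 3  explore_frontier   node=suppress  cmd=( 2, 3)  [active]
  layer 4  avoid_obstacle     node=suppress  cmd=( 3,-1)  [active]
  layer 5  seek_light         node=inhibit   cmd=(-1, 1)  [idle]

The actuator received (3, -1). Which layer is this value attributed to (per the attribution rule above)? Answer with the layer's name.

L0 wander: active, feeds wire = (3, -1)
L1 escape: active, suppressor → wire = (-3, 2)
L2 align_heading: active, suppressor → wire = (1, 1)
L3 explore_frontier: active, suppressor → wire = (2, 3)
L4 avoid_obstacle: active, suppressor → wire = (3, -1)
L5 seek_light: idle → wire stays (3, -1)
actuator = (3, -1)
last writer: layer 4 = avoid_obstacle

avoid_obstacle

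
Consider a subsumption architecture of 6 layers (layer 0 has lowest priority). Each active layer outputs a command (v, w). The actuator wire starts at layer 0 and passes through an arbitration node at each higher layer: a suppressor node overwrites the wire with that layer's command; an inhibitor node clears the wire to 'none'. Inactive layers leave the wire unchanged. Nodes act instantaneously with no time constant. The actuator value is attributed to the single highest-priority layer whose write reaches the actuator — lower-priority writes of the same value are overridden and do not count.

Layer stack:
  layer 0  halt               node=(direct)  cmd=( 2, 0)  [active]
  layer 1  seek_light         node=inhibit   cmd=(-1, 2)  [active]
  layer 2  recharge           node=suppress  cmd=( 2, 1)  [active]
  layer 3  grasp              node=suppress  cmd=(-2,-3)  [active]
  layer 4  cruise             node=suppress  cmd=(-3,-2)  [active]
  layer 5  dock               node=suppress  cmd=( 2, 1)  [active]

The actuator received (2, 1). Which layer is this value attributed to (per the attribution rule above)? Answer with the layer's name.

L0 halt: active, feeds wire = (2, 0)
L1 seek_light: active, inhibitor → wire = none
L2 recharge: active, suppressor → wire = (2, 1)
L3 grasp: active, suppressor → wire = (-2, -3)
L4 cruise: active, suppressor → wire = (-3, -2)
L5 dock: active, suppressor → wire = (2, 1)
actuator = (2, 1)
last writer: layer 5 = dock

dock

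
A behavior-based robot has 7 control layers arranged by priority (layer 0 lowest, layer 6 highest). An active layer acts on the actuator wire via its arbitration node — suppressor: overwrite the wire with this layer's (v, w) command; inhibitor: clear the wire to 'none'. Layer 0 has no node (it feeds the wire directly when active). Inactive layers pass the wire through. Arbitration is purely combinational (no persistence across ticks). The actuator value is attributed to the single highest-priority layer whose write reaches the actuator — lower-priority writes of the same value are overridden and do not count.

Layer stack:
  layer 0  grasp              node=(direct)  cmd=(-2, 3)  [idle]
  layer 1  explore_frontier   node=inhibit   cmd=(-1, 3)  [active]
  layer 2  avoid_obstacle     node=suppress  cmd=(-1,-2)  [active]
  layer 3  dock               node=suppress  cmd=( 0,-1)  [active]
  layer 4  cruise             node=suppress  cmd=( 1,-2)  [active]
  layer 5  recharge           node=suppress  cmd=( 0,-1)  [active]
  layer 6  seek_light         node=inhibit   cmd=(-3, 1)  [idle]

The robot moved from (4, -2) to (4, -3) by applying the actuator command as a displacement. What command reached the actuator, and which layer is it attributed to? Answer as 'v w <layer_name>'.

displacement = (4, -3) − (4, -2) = (0, -1)
[0] grasp off; wire := none
[1] explore_frontier on (inhibit); wire := none
[2] avoid_obstacle on (suppress); wire := (-1, -2)
[3] dock on (suppress); wire := (0, -1)
[4] cruise on (suppress); wire := (1, -2)
[5] recharge on (suppress); wire := (0, -1)
[6] seek_light off; pass (0, -1)
output (0, -1) — from layer 5 (recharge)

0 -1 recharge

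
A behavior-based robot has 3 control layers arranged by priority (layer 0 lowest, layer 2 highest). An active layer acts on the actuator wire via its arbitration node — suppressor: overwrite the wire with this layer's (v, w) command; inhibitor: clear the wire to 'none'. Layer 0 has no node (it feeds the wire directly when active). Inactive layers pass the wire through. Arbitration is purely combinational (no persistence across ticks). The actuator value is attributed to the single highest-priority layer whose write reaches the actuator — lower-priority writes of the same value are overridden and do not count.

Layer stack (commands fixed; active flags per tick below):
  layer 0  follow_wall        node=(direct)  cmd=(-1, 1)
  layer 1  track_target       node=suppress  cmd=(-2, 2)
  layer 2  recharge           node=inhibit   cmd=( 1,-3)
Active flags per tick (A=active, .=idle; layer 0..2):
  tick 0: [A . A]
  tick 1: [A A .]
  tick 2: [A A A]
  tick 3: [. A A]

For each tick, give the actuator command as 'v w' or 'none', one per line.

tick 0:
  layer 0 (follow_wall) active — direct: (-1, 1)
  layer 1 (track_target) idle — unchanged: (-1, 1)
  layer 2 (recharge) active — inhibits: none
  → actuator none
tick 1:
  layer 0 (follow_wall) active — direct: (-1, 1)
  layer 1 (track_target) active — suppresses: (-2, 2)
  layer 2 (recharge) idle — unchanged: (-2, 2)
  → actuator (-2, 2)
tick 2:
  layer 0 (follow_wall) active — direct: (-1, 1)
  layer 1 (track_target) active — suppresses: (-2, 2)
  layer 2 (recharge) active — inhibits: none
  → actuator none
tick 3:
  layer 0 (follow_wall) idle — none
  layer 1 (track_target) active — suppresses: (-2, 2)
  layer 2 (recharge) active — inhibits: none
  → actuator none

none
-2 2
none
none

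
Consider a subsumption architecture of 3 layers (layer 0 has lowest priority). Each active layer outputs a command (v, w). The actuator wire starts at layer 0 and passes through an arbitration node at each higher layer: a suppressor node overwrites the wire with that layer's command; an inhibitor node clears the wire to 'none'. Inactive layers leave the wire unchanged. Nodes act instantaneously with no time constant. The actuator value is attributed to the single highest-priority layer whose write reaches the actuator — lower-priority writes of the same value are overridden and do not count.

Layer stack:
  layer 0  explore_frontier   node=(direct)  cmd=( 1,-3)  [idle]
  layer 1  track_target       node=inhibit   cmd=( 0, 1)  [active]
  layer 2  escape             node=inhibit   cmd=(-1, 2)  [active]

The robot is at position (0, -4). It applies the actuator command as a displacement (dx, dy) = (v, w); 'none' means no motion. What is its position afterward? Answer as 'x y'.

L0 explore_frontier: idle → wire = none
L1 track_target: active, inhibitor → wire = none
L2 escape: active, inhibitor → wire = none
actuator = none
position: (0, -4) + none = (0, -4)

0 -4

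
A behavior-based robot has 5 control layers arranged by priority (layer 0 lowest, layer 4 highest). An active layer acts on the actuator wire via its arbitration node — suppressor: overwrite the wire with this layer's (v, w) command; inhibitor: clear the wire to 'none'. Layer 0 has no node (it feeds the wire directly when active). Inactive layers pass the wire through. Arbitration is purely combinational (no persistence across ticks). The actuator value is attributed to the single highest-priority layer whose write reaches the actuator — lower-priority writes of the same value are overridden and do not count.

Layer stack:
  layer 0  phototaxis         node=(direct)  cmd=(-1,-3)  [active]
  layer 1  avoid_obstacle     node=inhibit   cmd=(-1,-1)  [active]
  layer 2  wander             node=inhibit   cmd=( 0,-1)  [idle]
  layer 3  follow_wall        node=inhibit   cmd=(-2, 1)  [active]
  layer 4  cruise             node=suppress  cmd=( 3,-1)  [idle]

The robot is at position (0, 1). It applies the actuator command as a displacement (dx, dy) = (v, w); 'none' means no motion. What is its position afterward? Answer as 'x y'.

0 1

[0] phototaxis on; wire := (-1, -3)
[1] avoid_obstacle on (inhibit); wire := none
[2] wander off; pass none
[3] follow_wall on (inhibit); wire := none
[4] cruise off; pass none
output none
position: (0, 1) + none = (0, 1)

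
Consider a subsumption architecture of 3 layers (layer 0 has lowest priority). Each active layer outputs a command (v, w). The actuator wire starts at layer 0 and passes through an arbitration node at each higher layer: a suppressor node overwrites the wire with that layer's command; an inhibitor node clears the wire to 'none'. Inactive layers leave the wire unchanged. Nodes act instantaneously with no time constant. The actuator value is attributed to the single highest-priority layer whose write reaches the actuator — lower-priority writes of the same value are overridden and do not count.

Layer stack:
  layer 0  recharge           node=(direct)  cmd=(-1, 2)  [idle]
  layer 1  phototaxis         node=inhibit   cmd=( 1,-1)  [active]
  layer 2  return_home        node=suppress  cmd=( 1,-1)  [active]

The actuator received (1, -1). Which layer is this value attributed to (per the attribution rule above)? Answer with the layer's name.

return_home

[0] recharge off; wire := none
[1] phototaxis on (inhibit); wire := none
[2] return_home on (suppress); wire := (1, -1)
output (1, -1)
last writer: layer 2 = return_home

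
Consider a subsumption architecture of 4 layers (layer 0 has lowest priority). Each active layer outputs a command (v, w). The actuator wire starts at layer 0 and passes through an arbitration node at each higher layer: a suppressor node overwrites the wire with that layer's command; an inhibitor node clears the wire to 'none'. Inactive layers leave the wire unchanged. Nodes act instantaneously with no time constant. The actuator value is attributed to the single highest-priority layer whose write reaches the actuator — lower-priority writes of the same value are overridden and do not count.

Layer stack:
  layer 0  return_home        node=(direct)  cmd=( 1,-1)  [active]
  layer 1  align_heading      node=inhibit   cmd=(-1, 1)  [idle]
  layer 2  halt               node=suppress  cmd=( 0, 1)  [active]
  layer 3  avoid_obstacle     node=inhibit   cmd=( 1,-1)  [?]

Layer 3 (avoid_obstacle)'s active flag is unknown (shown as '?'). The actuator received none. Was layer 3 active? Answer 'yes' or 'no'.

yes

If layer 3 is active=yes:
  actuator would be none
If layer 3 is active=no:
  actuator would be (0, 1)
Observed none, so layer 3 was active.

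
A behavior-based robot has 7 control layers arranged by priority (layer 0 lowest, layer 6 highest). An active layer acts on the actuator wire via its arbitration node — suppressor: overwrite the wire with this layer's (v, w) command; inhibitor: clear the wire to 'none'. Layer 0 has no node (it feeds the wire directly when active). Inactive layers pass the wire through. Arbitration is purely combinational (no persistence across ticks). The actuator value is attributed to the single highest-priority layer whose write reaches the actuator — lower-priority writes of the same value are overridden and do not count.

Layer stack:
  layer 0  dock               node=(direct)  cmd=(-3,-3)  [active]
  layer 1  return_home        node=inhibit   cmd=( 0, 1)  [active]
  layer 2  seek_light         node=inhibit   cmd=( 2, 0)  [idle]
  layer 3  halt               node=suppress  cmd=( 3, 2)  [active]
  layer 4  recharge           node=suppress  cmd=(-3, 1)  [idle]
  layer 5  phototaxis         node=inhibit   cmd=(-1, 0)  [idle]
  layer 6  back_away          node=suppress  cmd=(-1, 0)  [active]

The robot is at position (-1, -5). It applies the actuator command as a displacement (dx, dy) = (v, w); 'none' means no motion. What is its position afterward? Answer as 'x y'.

-2 -5

layer 0 (dock) active — direct: (-3, -3)
layer 1 (return_home) active — inhibits: none
layer 2 (seek_light) idle — unchanged: none
layer 3 (halt) active — suppresses: (3, 2)
layer 4 (recharge) idle — unchanged: (3, 2)
layer 5 (phototaxis) idle — unchanged: (3, 2)
layer 6 (back_away) active — suppresses: (-1, 0)
→ actuator (-1, 0)
position: (-1, -5) + (-1, 0) = (-2, -5)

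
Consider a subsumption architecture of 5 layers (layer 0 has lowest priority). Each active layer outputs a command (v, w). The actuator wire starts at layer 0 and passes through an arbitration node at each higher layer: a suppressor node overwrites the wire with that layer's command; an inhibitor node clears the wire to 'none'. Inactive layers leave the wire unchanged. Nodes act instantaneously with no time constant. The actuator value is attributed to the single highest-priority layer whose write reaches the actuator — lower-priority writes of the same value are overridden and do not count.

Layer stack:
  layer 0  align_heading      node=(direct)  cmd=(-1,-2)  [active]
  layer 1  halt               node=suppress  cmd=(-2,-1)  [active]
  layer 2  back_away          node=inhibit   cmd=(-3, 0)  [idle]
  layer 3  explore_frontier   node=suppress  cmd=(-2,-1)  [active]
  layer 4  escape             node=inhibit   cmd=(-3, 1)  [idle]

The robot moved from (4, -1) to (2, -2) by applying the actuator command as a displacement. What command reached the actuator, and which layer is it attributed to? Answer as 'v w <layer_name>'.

displacement = (2, -2) − (4, -1) = (-2, -1)
layer 0 (align_heading) active — direct: (-1, -2)
layer 1 (halt) active — suppresses: (-2, -1)
layer 2 (back_away) idle — unchanged: (-2, -1)
layer 3 (explore_frontier) active — suppresses: (-2, -1)
layer 4 (escape) idle — unchanged: (-2, -1)
→ actuator (-2, -1) — from layer 3 (explore_frontier)

-2 -1 explore_frontier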